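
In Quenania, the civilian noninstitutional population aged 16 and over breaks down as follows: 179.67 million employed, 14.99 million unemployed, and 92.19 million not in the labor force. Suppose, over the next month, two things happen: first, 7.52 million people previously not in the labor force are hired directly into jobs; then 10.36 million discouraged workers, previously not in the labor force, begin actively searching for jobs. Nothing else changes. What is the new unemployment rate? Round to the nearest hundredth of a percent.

Initially, labor force = 179.67 + 14.99 = 194.66 million, so u = 14.99/194.66 = 7.70%.
After the first change, employed and labor force both rise by 7.52; unemployed unchanged → E = 187.19, U = 14.99, labor force = 202.18 million.
After the second change, unemployed and labor force both rise by 10.36 → E = 187.19, U = 25.35, labor force = 212.54 million.
New unemployment rate = 25.35 / 212.54 = 11.93%.

New unemployment rate ≈ 11.93%.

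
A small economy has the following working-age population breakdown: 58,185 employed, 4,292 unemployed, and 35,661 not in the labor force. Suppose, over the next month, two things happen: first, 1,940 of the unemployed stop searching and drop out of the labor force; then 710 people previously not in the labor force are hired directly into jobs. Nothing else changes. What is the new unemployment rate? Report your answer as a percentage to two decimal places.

New unemployment rate ≈ 3.84%.

Initially, labor force = 58,185 + 4,292 = 62,477, so u = 4,292/62,477 = 6.87%.
After the first change, unemployed and labor force both fall by 1,940 → E = 58,185, U = 2,352, labor force = 60,537.
After the second change, employed and labor force both rise by 710; unemployed unchanged → E = 58,895, U = 2,352, labor force = 61,247.
New unemployment rate = 2,352 / 61,247 = 3.84%.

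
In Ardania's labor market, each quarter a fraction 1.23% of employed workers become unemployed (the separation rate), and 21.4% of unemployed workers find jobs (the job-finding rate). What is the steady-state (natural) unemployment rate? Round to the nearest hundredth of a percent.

Steady-state unemployment rate ≈ 5.44%.

At steady state the flows balance: s·E = f·U, so U/(E+U) = s/(s+f).
u* = 1.23 / (1.23 + 21.4) = 1.23 / 22.63 = 5.44%.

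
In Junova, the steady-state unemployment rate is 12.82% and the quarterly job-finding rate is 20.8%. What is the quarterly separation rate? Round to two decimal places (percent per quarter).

From u* = s/(s+f): s = u·f/(1−u).
s = 0.1282 × 20.8 / (1 − 0.1282) = 2.6666 / 0.8718 ≈ 3.06% per quarter.

Separation rate ≈ 3.06% per quarter.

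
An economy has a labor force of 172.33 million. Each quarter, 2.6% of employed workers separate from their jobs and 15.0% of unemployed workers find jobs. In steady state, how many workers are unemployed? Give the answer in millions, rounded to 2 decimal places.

About 25.46 million are unemployed in steady state.

Steady-state unemployment rate u* = s/(s+f) = 2.6/(2.6+15.0) = 0.147727.
Unemployed = u* × labor force = 0.147727 × 172.33 ≈ 25.46 million.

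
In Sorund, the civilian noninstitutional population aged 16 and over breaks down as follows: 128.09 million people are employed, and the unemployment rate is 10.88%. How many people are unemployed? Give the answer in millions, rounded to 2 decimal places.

About 15.64 million are unemployed.

Let U be the number unemployed. The labor force is E + U, and U/(E+U) = 0.1088.
So U = 0.1088 × 128.09 / (1 − 0.1088) = 13.9362 / 0.8912 ≈ 15.64 million.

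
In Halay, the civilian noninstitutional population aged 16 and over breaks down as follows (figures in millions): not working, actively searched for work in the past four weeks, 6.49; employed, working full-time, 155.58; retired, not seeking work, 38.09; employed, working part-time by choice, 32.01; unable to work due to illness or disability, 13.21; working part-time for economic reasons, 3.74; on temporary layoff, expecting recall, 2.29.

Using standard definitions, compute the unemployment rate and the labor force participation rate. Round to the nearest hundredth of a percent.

Unemployment rate ≈ 4.39%; labor force participation rate ≈ 79.60%.

Employed = 155.58 + 32.01 + 3.74 = 191.33 million (anyone who worked, including part-time for economic reasons, counts as employed).
Unemployed = 6.49 + 2.29 = 8.78 million (jobless and actively searching, or on temporary layoff).
Labor force = 191.33 + 8.78 = 200.11 million.
Not in labor force = 38.09 + 13.21 = 51.30 million (those not working and not actively searching are outside the labor force).
Civilian working-age population = 200.11 + 51.30 = 251.41 million.
Unemployment rate = 8.78 / 200.11 = 4.39%.
Labor force participation rate = 200.11 / 251.41 = 79.60%.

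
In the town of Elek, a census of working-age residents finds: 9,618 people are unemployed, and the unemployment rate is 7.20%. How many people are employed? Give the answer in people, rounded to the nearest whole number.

About 123,965 are employed.

Labor force = U / u = 9,618 / 0.0720 ≈ 133,583.
Employed = labor force − unemployed = 133,583 − 9,618 = 123,965.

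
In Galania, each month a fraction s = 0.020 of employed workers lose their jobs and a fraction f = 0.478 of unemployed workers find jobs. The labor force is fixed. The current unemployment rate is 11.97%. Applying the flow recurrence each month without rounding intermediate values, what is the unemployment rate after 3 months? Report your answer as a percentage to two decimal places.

With a fixed labor force, u_{t+1} = u_t + s·(1−u_t) − f·u_t = u_t·(1−s−f) + s.
Here 1−s−f = 0.502 and s = 0.020.
u_1 = 0.119700 × 0.502 + 0.020 = 0.080089.
u_2 = 0.080089 × 0.502 + 0.020 = 0.060205.
u_3 = 0.060205 × 0.502 + 0.020 = 0.050223.

Unemployment rate after three months ≈ 5.02%.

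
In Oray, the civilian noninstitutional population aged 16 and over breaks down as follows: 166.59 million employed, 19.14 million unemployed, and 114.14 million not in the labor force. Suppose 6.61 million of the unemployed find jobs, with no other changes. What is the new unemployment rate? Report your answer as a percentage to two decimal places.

Initially, labor force = 166.59 + 19.14 = 185.73 million, so u = 19.14/185.73 = 10.31%.
After the change, unemployed falls and employed rises by 6.61; labor force unchanged → E = 173.20, U = 12.53, labor force = 185.73 million.
New unemployment rate = 12.53 / 185.73 = 6.75%.

New unemployment rate ≈ 6.75%.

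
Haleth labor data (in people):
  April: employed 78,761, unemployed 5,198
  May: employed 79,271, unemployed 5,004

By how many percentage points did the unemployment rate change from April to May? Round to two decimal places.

April: labor force = 78,761 + 5,198 = 83,959; u = 5,198/83,959 = 6.19%.
May: labor force = 79,271 + 5,004 = 84,275; u = 5,004/84,275 = 5.94%.
Change = 5.94% − 6.19% = −0.25 pp.

The unemployment rate changed by −0.25 percentage points.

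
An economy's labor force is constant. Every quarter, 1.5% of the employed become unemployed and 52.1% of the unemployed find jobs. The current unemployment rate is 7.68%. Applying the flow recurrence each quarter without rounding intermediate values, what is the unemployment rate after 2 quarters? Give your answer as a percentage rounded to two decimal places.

Unemployment rate after two quarters ≈ 3.85%.

With a fixed labor force, u_{t+1} = u_t + s·(1−u_t) − f·u_t = u_t·(1−s−f) + s.
Here 1−s−f = 0.464 and s = 0.015.
u_1 = 0.076800 × 0.464 + 0.015 = 0.050635.
u_2 = 0.050635 × 0.464 + 0.015 = 0.038495.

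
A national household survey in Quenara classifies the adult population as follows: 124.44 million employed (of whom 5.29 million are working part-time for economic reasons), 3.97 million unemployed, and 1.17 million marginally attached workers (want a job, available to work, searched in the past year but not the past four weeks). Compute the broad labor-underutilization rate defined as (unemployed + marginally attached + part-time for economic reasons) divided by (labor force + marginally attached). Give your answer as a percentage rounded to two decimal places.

Labor force = 124.44 + 3.97 = 128.41 million.
Numerator = 3.97 + 1.17 + 5.29 = 10.43 million.
Denominator = 128.41 + 1.17 = 129.58 million.
Broad rate = 10.43 / 129.58 = 8.05%.

Broad underutilization rate ≈ 8.05%.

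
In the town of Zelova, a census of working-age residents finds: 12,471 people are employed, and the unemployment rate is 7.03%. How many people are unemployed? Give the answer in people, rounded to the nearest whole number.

About 943 are unemployed.

Let U be the number unemployed. The labor force is E + U, and U/(E+U) = 0.0703.
So U = 0.0703 × 12,471 / (1 − 0.0703) = 876.71 / 0.9297 ≈ 943.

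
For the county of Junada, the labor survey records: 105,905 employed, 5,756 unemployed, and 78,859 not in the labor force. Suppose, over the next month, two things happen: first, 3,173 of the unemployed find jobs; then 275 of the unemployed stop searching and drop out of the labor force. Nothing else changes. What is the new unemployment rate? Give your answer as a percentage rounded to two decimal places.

Initially, labor force = 105,905 + 5,756 = 111,661, so u = 5,756/111,661 = 5.15%.
After the first change, unemployed falls and employed rises by 3,173; labor force unchanged → E = 109,078, U = 2,583, labor force = 111,661.
After the second change, unemployed and labor force both fall by 275 → E = 109,078, U = 2,308, labor force = 111,386.
New unemployment rate = 2,308 / 111,386 = 2.07%.

New unemployment rate ≈ 2.07%.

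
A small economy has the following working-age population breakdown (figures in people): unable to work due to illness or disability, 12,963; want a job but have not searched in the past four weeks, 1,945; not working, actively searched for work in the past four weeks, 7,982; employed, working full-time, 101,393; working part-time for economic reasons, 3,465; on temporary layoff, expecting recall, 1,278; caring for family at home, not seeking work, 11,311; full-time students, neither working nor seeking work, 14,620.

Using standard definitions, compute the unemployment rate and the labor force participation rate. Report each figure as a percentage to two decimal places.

Employed = 101,393 + 3,465 = 104,858 (anyone who worked, including part-time for economic reasons, counts as employed).
Unemployed = 7,982 + 1,278 = 9,260 (jobless and actively searching, or on temporary layoff).
Labor force = 104,858 + 9,260 = 114,118.
Not in labor force = 12,963 + 1,945 + 11,311 + 14,620 = 40,839 (those not working and not actively searching are outside the labor force — including those who want a job but have given up searching).
Civilian working-age population = 114,118 + 40,839 = 154,957.
Unemployment rate = 9,260 / 114,118 = 8.11%.
Labor force participation rate = 114,118 / 154,957 = 73.64%.

Unemployment rate ≈ 8.11%; labor force participation rate ≈ 73.64%.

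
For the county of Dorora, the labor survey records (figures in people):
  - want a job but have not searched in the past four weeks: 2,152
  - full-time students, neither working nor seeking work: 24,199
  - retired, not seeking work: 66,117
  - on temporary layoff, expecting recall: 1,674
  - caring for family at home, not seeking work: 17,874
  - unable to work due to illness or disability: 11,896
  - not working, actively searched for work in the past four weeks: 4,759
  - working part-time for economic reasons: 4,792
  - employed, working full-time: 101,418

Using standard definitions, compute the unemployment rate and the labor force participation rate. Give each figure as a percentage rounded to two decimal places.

Employed = 4,792 + 101,418 = 106,210 (anyone who worked, including part-time for economic reasons, counts as employed).
Unemployed = 1,674 + 4,759 = 6,433 (jobless and actively searching, or on temporary layoff).
Labor force = 106,210 + 6,433 = 112,643.
Not in labor force = 2,152 + 24,199 + 66,117 + 17,874 + 11,896 = 122,238 (those not working and not actively searching are outside the labor force — including those who want a job but have given up searching).
Civilian working-age population = 112,643 + 122,238 = 234,881.
Unemployment rate = 6,433 / 112,643 = 5.71%.
Labor force participation rate = 112,643 / 234,881 = 47.96%.

Unemployment rate ≈ 5.71%; labor force participation rate ≈ 47.96%.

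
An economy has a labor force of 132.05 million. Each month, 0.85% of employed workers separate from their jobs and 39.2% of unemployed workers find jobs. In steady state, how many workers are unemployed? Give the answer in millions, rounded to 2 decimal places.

Steady-state unemployment rate u* = s/(s+f) = 0.85/(0.85+39.2) = 0.021223.
Unemployed = u* × labor force = 0.021223 × 132.05 ≈ 2.80 million.

About 2.80 million are unemployed in steady state.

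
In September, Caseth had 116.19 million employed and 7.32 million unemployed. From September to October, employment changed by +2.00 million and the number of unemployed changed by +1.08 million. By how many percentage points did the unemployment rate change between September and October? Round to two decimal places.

September: labor force = 116.19 + 7.32 = 123.51; u = 7.32/123.51 = 5.93%.
October: labor force = 118.19 + 8.40 = 126.59; u = 8.40/126.59 = 6.64%.
Change = 6.64% − 5.93% = +0.71 pp.

The unemployment rate changed by +0.71 percentage points.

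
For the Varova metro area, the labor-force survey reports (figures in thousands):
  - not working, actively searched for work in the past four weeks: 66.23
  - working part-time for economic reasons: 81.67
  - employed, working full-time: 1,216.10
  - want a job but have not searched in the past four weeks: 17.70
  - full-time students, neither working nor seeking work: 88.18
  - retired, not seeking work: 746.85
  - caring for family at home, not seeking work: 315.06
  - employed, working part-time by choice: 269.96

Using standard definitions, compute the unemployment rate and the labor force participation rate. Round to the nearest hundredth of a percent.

Employed = 81.67 + 1,216.10 + 269.96 = 1,567.73 thousand (anyone who worked, including part-time for economic reasons, counts as employed).
Unemployed = 66.23 thousand.
Labor force = 1,567.73 + 66.23 = 1,633.96 thousand.
Not in labor force = 17.70 + 88.18 + 746.85 + 315.06 = 1,167.79 thousand (those not working and not actively searching are outside the labor force — including those who want a job but have given up searching).
Civilian working-age population = 1,633.96 + 1,167.79 = 2,801.75 thousand.
Unemployment rate = 66.23 / 1,633.96 = 4.05%.
Labor force participation rate = 1,633.96 / 2,801.75 = 58.32%.

Unemployment rate ≈ 4.05%; labor force participation rate ≈ 58.32%.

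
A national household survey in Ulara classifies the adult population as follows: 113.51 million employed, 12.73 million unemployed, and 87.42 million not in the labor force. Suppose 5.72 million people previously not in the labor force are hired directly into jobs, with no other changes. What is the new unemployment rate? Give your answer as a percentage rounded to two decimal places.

New unemployment rate ≈ 9.65%.

Initially, labor force = 113.51 + 12.73 = 126.24 million, so u = 12.73/126.24 = 10.08%.
After the change, employed and labor force both rise by 5.72; unemployed unchanged → E = 119.23, U = 12.73, labor force = 131.96 million.
New unemployment rate = 12.73 / 131.96 = 9.65%.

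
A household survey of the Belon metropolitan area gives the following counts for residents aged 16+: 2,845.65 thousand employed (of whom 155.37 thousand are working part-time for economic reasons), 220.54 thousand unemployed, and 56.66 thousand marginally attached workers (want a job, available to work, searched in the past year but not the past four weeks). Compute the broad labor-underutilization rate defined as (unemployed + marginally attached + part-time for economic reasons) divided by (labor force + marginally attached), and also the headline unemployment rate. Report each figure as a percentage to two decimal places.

Broad underutilization rate ≈ 13.85%; headline unemployment rate ≈ 7.19%.

Labor force = 2,845.65 + 220.54 = 3,066.19 thousand.
Numerator = 220.54 + 56.66 + 155.37 = 432.57 thousand.
Denominator = 3,066.19 + 56.66 = 3,122.85 thousand.
Broad rate = 432.57 / 3,122.85 = 13.85%.
Headline unemployment rate = 220.54 / 3,066.19 = 7.19%.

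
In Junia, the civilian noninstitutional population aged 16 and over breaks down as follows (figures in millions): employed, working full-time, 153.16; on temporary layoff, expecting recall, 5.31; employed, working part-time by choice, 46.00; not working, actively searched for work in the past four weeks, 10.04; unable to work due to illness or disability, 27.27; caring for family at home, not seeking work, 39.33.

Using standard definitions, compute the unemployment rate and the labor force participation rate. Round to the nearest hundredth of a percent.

Unemployment rate ≈ 7.16%; labor force participation rate ≈ 76.31%.

Employed = 153.16 + 46.00 = 199.16 million.
Unemployed = 5.31 + 10.04 = 15.35 million (jobless and actively searching, or on temporary layoff).
Labor force = 199.16 + 15.35 = 214.51 million.
Not in labor force = 27.27 + 39.33 = 66.60 million (those not working and not actively searching are outside the labor force).
Civilian working-age population = 214.51 + 66.60 = 281.11 million.
Unemployment rate = 15.35 / 214.51 = 7.16%.
Labor force participation rate = 214.51 / 281.11 = 76.31%.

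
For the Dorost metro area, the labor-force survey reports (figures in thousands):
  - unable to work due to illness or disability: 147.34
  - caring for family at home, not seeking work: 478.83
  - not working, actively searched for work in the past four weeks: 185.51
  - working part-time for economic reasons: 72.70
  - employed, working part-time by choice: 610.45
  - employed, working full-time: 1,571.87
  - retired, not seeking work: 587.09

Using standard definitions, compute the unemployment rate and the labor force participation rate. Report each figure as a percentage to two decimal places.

Employed = 72.70 + 610.45 + 1,571.87 = 2,255.02 thousand (anyone who worked, including part-time for economic reasons, counts as employed).
Unemployed = 185.51 thousand.
Labor force = 2,255.02 + 185.51 = 2,440.53 thousand.
Not in labor force = 147.34 + 478.83 + 587.09 = 1,213.26 thousand (those not working and not actively searching are outside the labor force).
Civilian working-age population = 2,440.53 + 1,213.26 = 3,653.79 thousand.
Unemployment rate = 185.51 / 2,440.53 = 7.60%.
Labor force participation rate = 2,440.53 / 3,653.79 = 66.79%.

Unemployment rate ≈ 7.60%; labor force participation rate ≈ 66.79%.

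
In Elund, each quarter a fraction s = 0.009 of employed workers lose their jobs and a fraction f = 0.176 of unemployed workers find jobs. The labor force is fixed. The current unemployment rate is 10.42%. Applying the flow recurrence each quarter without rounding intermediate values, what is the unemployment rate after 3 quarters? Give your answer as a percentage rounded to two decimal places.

Unemployment rate after three quarters ≈ 7.87%.

With a fixed labor force, u_{t+1} = u_t + s·(1−u_t) − f·u_t = u_t·(1−s−f) + s.
Here 1−s−f = 0.815 and s = 0.009.
u_1 = 0.104200 × 0.815 + 0.009 = 0.093923.
u_2 = 0.093923 × 0.815 + 0.009 = 0.085547.
u_3 = 0.085547 × 0.815 + 0.009 = 0.078721.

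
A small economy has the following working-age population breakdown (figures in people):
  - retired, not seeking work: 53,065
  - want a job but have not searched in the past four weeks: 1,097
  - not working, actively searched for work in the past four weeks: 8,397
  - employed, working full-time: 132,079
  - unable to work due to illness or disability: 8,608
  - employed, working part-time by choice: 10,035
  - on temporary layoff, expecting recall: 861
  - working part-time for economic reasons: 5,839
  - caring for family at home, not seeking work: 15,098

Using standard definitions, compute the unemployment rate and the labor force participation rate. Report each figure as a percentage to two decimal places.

Employed = 132,079 + 10,035 + 5,839 = 147,953 (anyone who worked, including part-time for economic reasons, counts as employed).
Unemployed = 8,397 + 861 = 9,258 (jobless and actively searching, or on temporary layoff).
Labor force = 147,953 + 9,258 = 157,211.
Not in labor force = 53,065 + 1,097 + 8,608 + 15,098 = 77,868 (those not working and not actively searching are outside the labor force — including those who want a job but have given up searching).
Civilian working-age population = 157,211 + 77,868 = 235,079.
Unemployment rate = 9,258 / 157,211 = 5.89%.
Labor force participation rate = 157,211 / 235,079 = 66.88%.

Unemployment rate ≈ 5.89%; labor force participation rate ≈ 66.88%.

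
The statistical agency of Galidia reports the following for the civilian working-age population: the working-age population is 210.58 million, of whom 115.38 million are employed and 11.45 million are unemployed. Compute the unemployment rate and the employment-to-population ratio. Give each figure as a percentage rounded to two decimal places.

Labor force = employed + unemployed = 115.38 + 11.45 = 126.83 million.
Unemployment rate = 11.45 / 126.83 = 9.03%.
Employment-population ratio = 115.38 / 210.58 = 54.79%.

Unemployment rate ≈ 9.03%; employment-population ratio ≈ 54.79%.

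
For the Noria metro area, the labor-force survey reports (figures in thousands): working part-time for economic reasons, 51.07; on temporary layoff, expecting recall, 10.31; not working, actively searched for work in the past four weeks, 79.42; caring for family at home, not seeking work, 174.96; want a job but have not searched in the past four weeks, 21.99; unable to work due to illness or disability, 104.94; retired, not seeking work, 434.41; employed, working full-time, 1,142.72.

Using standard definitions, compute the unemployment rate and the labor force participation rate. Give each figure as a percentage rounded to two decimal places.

Unemployment rate ≈ 6.99%; labor force participation rate ≈ 63.55%.

Employed = 51.07 + 1,142.72 = 1,193.79 thousand (anyone who worked, including part-time for economic reasons, counts as employed).
Unemployed = 10.31 + 79.42 = 89.73 thousand (jobless and actively searching, or on temporary layoff).
Labor force = 1,193.79 + 89.73 = 1,283.52 thousand.
Not in labor force = 174.96 + 21.99 + 104.94 + 434.41 = 736.30 thousand (those not working and not actively searching are outside the labor force — including those who want a job but have given up searching).
Civilian working-age population = 1,283.52 + 736.30 = 2,019.82 thousand.
Unemployment rate = 89.73 / 1,283.52 = 6.99%.
Labor force participation rate = 1,283.52 / 2,019.82 = 63.55%.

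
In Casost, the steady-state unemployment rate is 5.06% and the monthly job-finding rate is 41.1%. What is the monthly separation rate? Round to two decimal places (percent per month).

Separation rate ≈ 2.19% per month.

From u* = s/(s+f): s = u·f/(1−u).
s = 0.0506 × 41.1 / (1 − 0.0506) = 2.0797 / 0.9494 ≈ 2.19% per month.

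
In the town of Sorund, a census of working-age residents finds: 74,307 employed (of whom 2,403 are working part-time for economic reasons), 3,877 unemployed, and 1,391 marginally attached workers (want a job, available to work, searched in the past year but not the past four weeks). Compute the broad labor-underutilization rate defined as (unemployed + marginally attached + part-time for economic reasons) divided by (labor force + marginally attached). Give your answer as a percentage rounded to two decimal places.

Labor force = 74,307 + 3,877 = 78,184.
Numerator = 3,877 + 1,391 + 2,403 = 7,671.
Denominator = 78,184 + 1,391 = 79,575.
Broad rate = 7,671 / 79,575 = 9.64%.

Broad underutilization rate ≈ 9.64%.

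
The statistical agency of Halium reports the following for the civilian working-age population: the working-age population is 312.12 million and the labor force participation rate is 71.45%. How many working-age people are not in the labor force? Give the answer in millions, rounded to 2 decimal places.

About 89.11 million are not in the labor force.

Share not in the labor force = 1 − 0.7145 = 0.2855.
Not in labor force = 0.2855 × 312.12 ≈ 89.11 million.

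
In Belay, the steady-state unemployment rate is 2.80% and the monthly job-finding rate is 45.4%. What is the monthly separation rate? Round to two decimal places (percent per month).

From u* = s/(s+f): s = u·f/(1−u).
s = 0.0280 × 45.4 / (1 − 0.0280) = 1.2712 / 0.9720 ≈ 1.31% per month.

Separation rate ≈ 1.31% per month.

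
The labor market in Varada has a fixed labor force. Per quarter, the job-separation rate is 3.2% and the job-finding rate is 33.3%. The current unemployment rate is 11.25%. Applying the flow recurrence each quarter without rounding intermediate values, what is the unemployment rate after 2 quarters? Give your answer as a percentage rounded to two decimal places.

Unemployment rate after two quarters ≈ 9.77%.

With a fixed labor force, u_{t+1} = u_t + s·(1−u_t) − f·u_t = u_t·(1−s−f) + s.
Here 1−s−f = 0.635 and s = 0.032.
u_1 = 0.112500 × 0.635 + 0.032 = 0.103438.
u_2 = 0.103438 × 0.635 + 0.032 = 0.097683.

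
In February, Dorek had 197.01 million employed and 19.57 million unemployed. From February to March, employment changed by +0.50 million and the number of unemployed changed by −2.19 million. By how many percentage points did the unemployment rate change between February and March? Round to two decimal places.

February: labor force = 197.01 + 19.57 = 216.58; u = 19.57/216.58 = 9.04%.
March: labor force = 197.51 + 17.38 = 214.89; u = 17.38/214.89 = 8.09%.
Change = 8.09% − 9.04% = −0.95 pp.

The unemployment rate changed by −0.95 percentage points.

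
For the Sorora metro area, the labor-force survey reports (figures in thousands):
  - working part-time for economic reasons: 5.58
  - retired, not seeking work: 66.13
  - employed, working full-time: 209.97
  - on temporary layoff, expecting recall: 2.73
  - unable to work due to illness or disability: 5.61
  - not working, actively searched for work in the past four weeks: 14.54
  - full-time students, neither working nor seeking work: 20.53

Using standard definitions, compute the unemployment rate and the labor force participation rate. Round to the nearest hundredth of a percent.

Unemployment rate ≈ 7.42%; labor force participation rate ≈ 71.62%.

Employed = 5.58 + 209.97 = 215.55 thousand (anyone who worked, including part-time for economic reasons, counts as employed).
Unemployed = 2.73 + 14.54 = 17.27 thousand (jobless and actively searching, or on temporary layoff).
Labor force = 215.55 + 17.27 = 232.82 thousand.
Not in labor force = 66.13 + 5.61 + 20.53 = 92.27 thousand (those not working and not actively searching are outside the labor force).
Civilian working-age population = 232.82 + 92.27 = 325.09 thousand.
Unemployment rate = 17.27 / 232.82 = 7.42%.
Labor force participation rate = 232.82 / 325.09 = 71.62%.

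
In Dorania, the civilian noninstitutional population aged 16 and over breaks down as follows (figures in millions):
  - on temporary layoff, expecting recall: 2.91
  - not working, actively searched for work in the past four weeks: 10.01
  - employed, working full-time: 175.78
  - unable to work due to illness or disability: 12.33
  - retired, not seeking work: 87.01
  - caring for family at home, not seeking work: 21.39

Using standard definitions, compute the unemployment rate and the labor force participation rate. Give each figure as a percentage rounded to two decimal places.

Unemployment rate ≈ 6.85%; labor force participation rate ≈ 60.98%.

Employed = 175.78 million.
Unemployed = 2.91 + 10.01 = 12.92 million (jobless and actively searching, or on temporary layoff).
Labor force = 175.78 + 12.92 = 188.70 million.
Not in labor force = 12.33 + 87.01 + 21.39 = 120.73 million (those not working and not actively searching are outside the labor force).
Civilian working-age population = 188.70 + 120.73 = 309.43 million.
Unemployment rate = 12.92 / 188.70 = 6.85%.
Labor force participation rate = 188.70 / 309.43 = 60.98%.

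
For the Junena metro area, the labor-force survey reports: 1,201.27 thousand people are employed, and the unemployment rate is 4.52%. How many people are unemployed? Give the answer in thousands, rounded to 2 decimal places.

Let U be the number unemployed. The labor force is E + U, and U/(E+U) = 0.0452.
So U = 0.0452 × 1,201.27 / (1 − 0.0452) = 54.2974 / 0.9548 ≈ 56.87 thousand.

About 56.87 thousand are unemployed.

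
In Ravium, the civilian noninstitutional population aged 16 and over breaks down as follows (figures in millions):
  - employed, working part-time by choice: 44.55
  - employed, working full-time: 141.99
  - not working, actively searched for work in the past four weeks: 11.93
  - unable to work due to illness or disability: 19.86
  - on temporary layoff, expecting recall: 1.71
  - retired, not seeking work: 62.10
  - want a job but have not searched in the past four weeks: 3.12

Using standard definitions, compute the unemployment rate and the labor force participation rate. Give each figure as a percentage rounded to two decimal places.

Unemployment rate ≈ 6.81%; labor force participation rate ≈ 70.17%.

Employed = 44.55 + 141.99 = 186.54 million.
Unemployed = 11.93 + 1.71 = 13.64 million (jobless and actively searching, or on temporary layoff).
Labor force = 186.54 + 13.64 = 200.18 million.
Not in labor force = 19.86 + 62.10 + 3.12 = 85.08 million (those not working and not actively searching are outside the labor force — including those who want a job but have given up searching).
Civilian working-age population = 200.18 + 85.08 = 285.26 million.
Unemployment rate = 13.64 / 200.18 = 6.81%.
Labor force participation rate = 200.18 / 285.26 = 70.17%.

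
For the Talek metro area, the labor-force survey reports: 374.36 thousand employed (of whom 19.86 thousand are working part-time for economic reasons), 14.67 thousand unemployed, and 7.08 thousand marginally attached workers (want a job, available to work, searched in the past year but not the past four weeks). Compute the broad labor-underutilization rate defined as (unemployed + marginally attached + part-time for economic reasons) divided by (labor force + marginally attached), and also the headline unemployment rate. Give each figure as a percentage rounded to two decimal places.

Labor force = 374.36 + 14.67 = 389.03 thousand.
Numerator = 14.67 + 7.08 + 19.86 = 41.61 thousand.
Denominator = 389.03 + 7.08 = 396.11 thousand.
Broad rate = 41.61 / 396.11 = 10.50%.
Headline unemployment rate = 14.67 / 389.03 = 3.77%.

Broad underutilization rate ≈ 10.50%; headline unemployment rate ≈ 3.77%.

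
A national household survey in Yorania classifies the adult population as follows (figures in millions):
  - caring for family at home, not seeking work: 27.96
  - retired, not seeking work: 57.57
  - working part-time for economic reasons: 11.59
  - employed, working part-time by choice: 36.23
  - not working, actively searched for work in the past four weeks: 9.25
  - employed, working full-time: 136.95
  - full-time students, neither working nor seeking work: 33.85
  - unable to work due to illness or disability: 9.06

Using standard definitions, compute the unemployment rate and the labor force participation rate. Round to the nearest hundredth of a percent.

Employed = 11.59 + 36.23 + 136.95 = 184.77 million (anyone who worked, including part-time for economic reasons, counts as employed).
Unemployed = 9.25 million.
Labor force = 184.77 + 9.25 = 194.02 million.
Not in labor force = 27.96 + 57.57 + 33.85 + 9.06 = 128.44 million (those not working and not actively searching are outside the labor force).
Civilian working-age population = 194.02 + 128.44 = 322.46 million.
Unemployment rate = 9.25 / 194.02 = 4.77%.
Labor force participation rate = 194.02 / 322.46 = 60.17%.

Unemployment rate ≈ 4.77%; labor force participation rate ≈ 60.17%.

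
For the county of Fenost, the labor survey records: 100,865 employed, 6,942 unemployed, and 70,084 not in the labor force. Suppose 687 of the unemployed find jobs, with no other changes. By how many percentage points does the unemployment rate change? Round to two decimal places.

Initially, labor force = 100,865 + 6,942 = 107,807, so u = 6,942/107,807 = 6.44%.
After the change, unemployed falls and employed rises by 687; labor force unchanged → E = 101,552, U = 6,255, labor force = 107,807.
New unemployment rate = 6,255 / 107,807 = 5.80%.
Change = 5.80% − 6.44% = −0.64 percentage points.

The unemployment rate changes by −0.64 percentage points.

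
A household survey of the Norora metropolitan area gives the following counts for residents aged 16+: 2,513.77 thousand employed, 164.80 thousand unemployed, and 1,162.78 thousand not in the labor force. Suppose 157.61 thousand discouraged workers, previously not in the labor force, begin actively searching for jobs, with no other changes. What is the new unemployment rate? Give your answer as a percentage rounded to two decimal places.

New unemployment rate ≈ 11.37%.

Initially, labor force = 2,513.77 + 164.80 = 2,678.57 thousand, so u = 164.80/2,678.57 = 6.15%.
After the change, unemployed and labor force both rise by 157.61 → E = 2,513.77, U = 322.41, labor force = 2,836.18 thousand.
New unemployment rate = 322.41 / 2,836.18 = 11.37%.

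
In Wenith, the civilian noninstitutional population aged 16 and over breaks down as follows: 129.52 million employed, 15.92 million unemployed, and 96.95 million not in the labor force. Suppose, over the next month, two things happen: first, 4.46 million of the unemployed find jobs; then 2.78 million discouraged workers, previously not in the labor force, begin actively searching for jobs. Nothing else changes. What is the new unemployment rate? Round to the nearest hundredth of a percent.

New unemployment rate ≈ 9.61%.

Initially, labor force = 129.52 + 15.92 = 145.44 million, so u = 15.92/145.44 = 10.95%.
After the first change, unemployed falls and employed rises by 4.46; labor force unchanged → E = 133.98, U = 11.46, labor force = 145.44 million.
After the second change, unemployed and labor force both rise by 2.78 → E = 133.98, U = 14.24, labor force = 148.22 million.
New unemployment rate = 14.24 / 148.22 = 9.61%.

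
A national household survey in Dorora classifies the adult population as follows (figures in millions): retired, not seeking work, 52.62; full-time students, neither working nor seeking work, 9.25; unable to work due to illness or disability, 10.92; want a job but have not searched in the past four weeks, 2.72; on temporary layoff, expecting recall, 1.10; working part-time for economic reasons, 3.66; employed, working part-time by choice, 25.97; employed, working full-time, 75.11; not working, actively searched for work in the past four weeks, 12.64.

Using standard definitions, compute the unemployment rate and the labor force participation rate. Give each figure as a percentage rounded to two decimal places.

Unemployment rate ≈ 11.60%; labor force participation rate ≈ 61.08%.

Employed = 3.66 + 25.97 + 75.11 = 104.74 million (anyone who worked, including part-time for economic reasons, counts as employed).
Unemployed = 1.10 + 12.64 = 13.74 million (jobless and actively searching, or on temporary layoff).
Labor force = 104.74 + 13.74 = 118.48 million.
Not in labor force = 52.62 + 9.25 + 10.92 + 2.72 = 75.51 million (those not working and not actively searching are outside the labor force — including those who want a job but have given up searching).
Civilian working-age population = 118.48 + 75.51 = 193.99 million.
Unemployment rate = 13.74 / 118.48 = 11.60%.
Labor force participation rate = 118.48 / 193.99 = 61.08%.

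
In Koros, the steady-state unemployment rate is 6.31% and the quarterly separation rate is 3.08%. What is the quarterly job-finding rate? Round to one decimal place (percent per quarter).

From u* = s/(s+f): f = s·(1−u)/u.
f = 3.08 × (1 − 0.0631) / 0.0631 = 2.8857 / 0.0631 ≈ 45.7% per quarter.

Job-finding rate ≈ 45.7% per quarter.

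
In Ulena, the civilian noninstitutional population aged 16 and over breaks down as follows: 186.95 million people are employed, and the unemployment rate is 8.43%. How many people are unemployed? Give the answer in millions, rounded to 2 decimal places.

About 17.21 million are unemployed.

Let U be the number unemployed. The labor force is E + U, and U/(E+U) = 0.0843.
So U = 0.0843 × 186.95 / (1 − 0.0843) = 15.7599 / 0.9157 ≈ 17.21 million.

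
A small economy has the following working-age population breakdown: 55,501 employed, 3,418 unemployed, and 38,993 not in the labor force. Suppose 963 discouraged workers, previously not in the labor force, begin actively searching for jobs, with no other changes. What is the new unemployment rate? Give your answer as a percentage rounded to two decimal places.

New unemployment rate ≈ 7.32%.

Initially, labor force = 55,501 + 3,418 = 58,919, so u = 3,418/58,919 = 5.80%.
After the change, unemployed and labor force both rise by 963 → E = 55,501, U = 4,381, labor force = 59,882.
New unemployment rate = 4,381 / 59,882 = 7.32%.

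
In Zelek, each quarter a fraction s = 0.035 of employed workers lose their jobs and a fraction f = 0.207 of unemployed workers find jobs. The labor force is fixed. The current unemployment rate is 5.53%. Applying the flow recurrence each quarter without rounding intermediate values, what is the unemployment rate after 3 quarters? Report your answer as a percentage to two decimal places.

With a fixed labor force, u_{t+1} = u_t + s·(1−u_t) − f·u_t = u_t·(1−s−f) + s.
Here 1−s−f = 0.758 and s = 0.035.
u_1 = 0.055300 × 0.758 + 0.035 = 0.076917.
u_2 = 0.076917 × 0.758 + 0.035 = 0.093303.
u_3 = 0.093303 × 0.758 + 0.035 = 0.105724.

Unemployment rate after three quarters ≈ 10.57%.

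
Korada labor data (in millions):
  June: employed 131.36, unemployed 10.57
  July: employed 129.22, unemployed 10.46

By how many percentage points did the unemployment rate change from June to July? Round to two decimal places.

June: labor force = 131.36 + 10.57 = 141.93; u = 10.57/141.93 = 7.45%.
July: labor force = 129.22 + 10.46 = 139.68; u = 10.46/139.68 = 7.49%.
Change = 7.49% − 7.45% = +0.04 pp.

The unemployment rate changed by +0.04 percentage points.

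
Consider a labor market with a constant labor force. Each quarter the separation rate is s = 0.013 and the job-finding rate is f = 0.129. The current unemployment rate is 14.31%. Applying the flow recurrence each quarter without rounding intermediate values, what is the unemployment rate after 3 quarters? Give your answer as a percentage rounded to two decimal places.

With a fixed labor force, u_{t+1} = u_t + s·(1−u_t) − f·u_t = u_t·(1−s−f) + s.
Here 1−s−f = 0.858 and s = 0.013.
u_1 = 0.143100 × 0.858 + 0.013 = 0.135780.
u_2 = 0.135780 × 0.858 + 0.013 = 0.129499.
u_3 = 0.129499 × 0.858 + 0.013 = 0.124110.

Unemployment rate after three quarters ≈ 12.41%.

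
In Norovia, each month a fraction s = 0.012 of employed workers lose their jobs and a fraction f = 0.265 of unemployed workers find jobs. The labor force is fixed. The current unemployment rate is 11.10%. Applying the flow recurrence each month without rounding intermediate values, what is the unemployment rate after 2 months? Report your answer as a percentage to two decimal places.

With a fixed labor force, u_{t+1} = u_t + s·(1−u_t) − f·u_t = u_t·(1−s−f) + s.
Here 1−s−f = 0.723 and s = 0.012.
u_1 = 0.111000 × 0.723 + 0.012 = 0.092253.
u_2 = 0.092253 × 0.723 + 0.012 = 0.078699.

Unemployment rate after two months ≈ 7.87%.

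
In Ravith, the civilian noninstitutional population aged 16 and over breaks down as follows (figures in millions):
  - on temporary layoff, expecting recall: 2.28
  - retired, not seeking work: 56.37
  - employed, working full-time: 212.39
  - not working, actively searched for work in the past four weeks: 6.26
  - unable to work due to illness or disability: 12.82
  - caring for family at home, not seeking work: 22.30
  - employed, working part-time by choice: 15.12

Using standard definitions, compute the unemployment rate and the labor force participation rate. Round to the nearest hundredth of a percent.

Unemployment rate ≈ 3.62%; labor force participation rate ≈ 72.07%.

Employed = 212.39 + 15.12 = 227.51 million.
Unemployed = 2.28 + 6.26 = 8.54 million (jobless and actively searching, or on temporary layoff).
Labor force = 227.51 + 8.54 = 236.05 million.
Not in labor force = 56.37 + 12.82 + 22.30 = 91.49 million (those not working and not actively searching are outside the labor force).
Civilian working-age population = 236.05 + 91.49 = 327.54 million.
Unemployment rate = 8.54 / 236.05 = 3.62%.
Labor force participation rate = 236.05 / 327.54 = 72.07%.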